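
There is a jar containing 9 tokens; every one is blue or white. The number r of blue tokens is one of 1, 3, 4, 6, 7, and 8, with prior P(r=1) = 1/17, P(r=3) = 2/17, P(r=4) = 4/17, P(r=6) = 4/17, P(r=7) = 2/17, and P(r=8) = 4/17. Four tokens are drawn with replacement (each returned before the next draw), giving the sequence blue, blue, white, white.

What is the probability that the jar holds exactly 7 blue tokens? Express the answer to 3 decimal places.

0.092

Under each hypothesis, the probability of the observed sequence is: P(data | r = 1) = (1/9)(1/9)(8/9)(8/9) = 0.0097546; P(data | r = 3) = (3/9)(3/9)(6/9)(6/9) = 0.049383; P(data | r = 4) = (4/9)(4/9)(5/9)(5/9) = 0.060966; P(data | r = 6) = (6/9)(6/9)(3/9)(3/9) = 0.049383; P(data | r = 7) = (7/9)(7/9)(2/9)(2/9) = 0.029873; P(data | r = 8) = (8/9)(8/9)(1/9)(1/9) = 0.0097546.
Weighting by the prior gives 1/17 · 0.0097546 = 0.0005738, 2/17 · 0.049383 = 0.0058097, 4/17 · 0.060966 = 0.014345, 4/17 · 0.049383 = 0.011619, 2/17 · 0.029873 = 0.0035145, 4/17 · 0.0097546 = 0.0022952; with total 0.038158.
By Bayes' rule, P(r = 7 | data) = (0.0035145) / (0.038158) = 0.092105.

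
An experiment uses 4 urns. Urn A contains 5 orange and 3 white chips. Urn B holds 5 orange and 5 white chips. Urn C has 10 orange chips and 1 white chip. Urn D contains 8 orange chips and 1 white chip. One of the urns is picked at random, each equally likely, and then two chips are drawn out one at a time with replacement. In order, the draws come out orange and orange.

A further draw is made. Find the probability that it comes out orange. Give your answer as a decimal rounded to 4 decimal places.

Compute the likelihood of the observed sequence for each case: P(data | urn A) = (5/8)(5/8) = 0.39062; P(data | urn B) = (5/10)(5/10) = 0.25; P(data | urn C) = (10/11)(10/11) = 0.82645; P(data | urn D) = (8/9)(8/9) = 0.79012.
Weighting by the prior gives 1/4 · 0.39062 = 0.097656, 1/4 · 0.25 = 0.0625, 1/4 · 0.82645 = 0.20661, 1/4 · 0.79012 = 0.19753; summing to 0.5643.
The posterior is then P(urn A | data) = 0.17306, P(urn B | data) = 0.11076, P(urn C | data) = 0.36614, P(urn D | data) = 0.35005.
The predictive probability is P(orange next | data) = (5/8)(0.17306) + (1/2)(0.11076) + (10/11)(0.36614) + (8/9)(0.35005) = 0.80755.

0.8075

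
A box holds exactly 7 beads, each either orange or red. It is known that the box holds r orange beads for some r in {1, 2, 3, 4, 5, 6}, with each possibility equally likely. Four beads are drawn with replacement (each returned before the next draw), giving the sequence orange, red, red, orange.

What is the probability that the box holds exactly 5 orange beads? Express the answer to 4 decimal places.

0.1786

Compute the likelihood of the observed sequence for each case: P(data | r = 1) = (1/7)(6/7)(6/7)(1/7) = 0.014994; P(data | r = 2) = (2/7)(5/7)(5/7)(2/7) = 0.041649; P(data | r = 3) = (3/7)(4/7)(4/7)(3/7) = 0.059975; P(data | r = 4) = (4/7)(3/7)(3/7)(4/7) = 0.059975; P(data | r = 5) = (5/7)(2/7)(2/7)(5/7) = 0.041649; P(data | r = 6) = (6/7)(1/7)(1/7)(6/7) = 0.014994.
Multiplying each by its prior: 1/6 · 0.014994 = 0.002499, 1/6 · 0.041649 = 0.0069416, 1/6 · 0.059975 = 0.0099958, 1/6 · 0.059975 = 0.0099958, 1/6 · 0.041649 = 0.0069416, 1/6 · 0.014994 = 0.002499; summing to 0.038873.
By Bayes' rule, P(r = 5 | data) = (0.0069416) / (0.038873) = 0.17857.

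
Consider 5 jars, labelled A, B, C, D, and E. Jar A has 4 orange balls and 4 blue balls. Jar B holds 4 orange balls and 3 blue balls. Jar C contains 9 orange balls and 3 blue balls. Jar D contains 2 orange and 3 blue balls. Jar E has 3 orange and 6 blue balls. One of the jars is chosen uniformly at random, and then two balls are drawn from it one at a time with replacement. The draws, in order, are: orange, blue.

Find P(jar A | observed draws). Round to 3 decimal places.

The likelihood of the observed sequence under each hypothesis: P(data | jar A) = (4/8)(4/8) = 0.25; P(data | jar B) = (4/7)(3/7) = 0.2449; P(data | jar C) = (9/12)(3/12) = 0.1875; P(data | jar D) = (2/5)(3/5) = 0.24; P(data | jar E) = (3/9)(6/9) = 0.22222.
The prior-weighted likelihoods are 1/5 · 0.25 = 0.05, 1/5 · 0.2449 = 0.04898, 1/5 · 0.1875 = 0.0375, 1/5 · 0.24 = 0.048, 1/5 · 0.22222 = 0.044444; these sum to 0.22892.
Therefore the posterior P(jar A | data) = (0.05) / (0.22892) = 0.21841.

0.218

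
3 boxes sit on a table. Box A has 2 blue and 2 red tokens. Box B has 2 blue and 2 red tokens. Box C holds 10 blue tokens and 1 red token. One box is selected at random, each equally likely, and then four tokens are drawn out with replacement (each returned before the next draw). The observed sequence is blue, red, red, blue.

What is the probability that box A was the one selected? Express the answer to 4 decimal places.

For each hypothesis, P(data | H) works out to: P(data | box A) = (2/4)(2/4)(2/4)(2/4) = 0.0625; P(data | box B) = (2/4)(2/4)(2/4)(2/4) = 0.0625; P(data | box C) = (10/11)(1/11)(1/11)(10/11) = 0.0068301.
Weighting by the prior gives 1/3 · 0.0625 = 0.020833, 1/3 · 0.0625 = 0.020833, 1/3 · 0.0068301 = 0.0022767; with total 0.043943.
Therefore the posterior P(box A | data) = (0.020833) / (0.043943) = 0.47409.

0.4741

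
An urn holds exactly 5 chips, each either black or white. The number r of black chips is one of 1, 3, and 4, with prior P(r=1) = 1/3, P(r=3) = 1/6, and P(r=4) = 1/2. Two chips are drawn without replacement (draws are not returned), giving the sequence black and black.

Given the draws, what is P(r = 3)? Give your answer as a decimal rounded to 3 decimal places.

The likelihood of the observed sequence under each hypothesis: P(data | r = 1) = (1/5)(0/4) = 0; P(data | r = 3) = (3/5)(2/4) = 3/10; P(data | r = 4) = (4/5)(3/4) = 3/5.
Weighting by the prior gives 1/3 · 0 = 0, 1/6 · 3/10 = 1/20, 1/2 · 3/5 = 3/10; these sum to 7/20.
Hence P(r = 3 | data) = (1/20) / (7/20) = 1/7.

0.143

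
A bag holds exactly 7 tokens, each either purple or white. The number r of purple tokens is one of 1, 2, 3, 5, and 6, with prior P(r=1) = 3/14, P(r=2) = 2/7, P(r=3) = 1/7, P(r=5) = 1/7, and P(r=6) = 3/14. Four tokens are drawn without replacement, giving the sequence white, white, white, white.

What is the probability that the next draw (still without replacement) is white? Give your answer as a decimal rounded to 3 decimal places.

Compute the likelihood of the observed sequence for each case: P(data | r = 1) = (6/7)(5/6)(4/5)(3/4) = 3/7; P(data | r = 2) = (5/7)(4/6)(3/5)(2/4) = 1/7; P(data | r = 3) = (4/7)(3/6)(2/5)(1/4) = 1/35; P(data | r = 5) = (2/7)(1/6)(0/5) = 0; P(data | r = 6) = (1/7)(0/6) = 0.
Weighting by the prior gives 3/14 · 3/7 = 9/98, 2/7 · 1/7 = 2/49, 1/7 · 1/35 = 1/245, 1/7 · 0 = 0, 3/14 · 0 = 0; with total 67/490.
Dividing through by the total gives posterior P(r = 1 | data) = 45/67, P(r = 2 | data) = 20/67, P(r = 3 | data) = 2/67, P(r = 5 | data) = 0, P(r = 6 | data) = 0.
So P(white next | data) = Σ P(white next | H) P(H | data) = (2/3)(45/67) + (1/3)(20/67) + (0)(2/67) = 110/201.

0.547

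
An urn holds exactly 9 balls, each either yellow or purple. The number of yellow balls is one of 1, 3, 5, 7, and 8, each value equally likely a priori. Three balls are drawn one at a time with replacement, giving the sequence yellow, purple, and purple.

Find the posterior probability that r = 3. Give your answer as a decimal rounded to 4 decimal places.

For each hypothesis, P(data | H) works out to: P(data | r = 1) = (1/9)(8/9)(8/9) = 0.087791; P(data | r = 3) = (3/9)(6/9)(6/9) = 0.14815; P(data | r = 5) = (5/9)(4/9)(4/9) = 0.10974; P(data | r = 7) = (7/9)(2/9)(2/9) = 0.038409; P(data | r = 8) = (8/9)(1/9)(1/9) = 0.010974.
Multiplying each by its prior: 1/5 · 0.087791 = 0.017558, 1/5 · 0.14815 = 0.02963, 1/5 · 0.10974 = 0.021948, 1/5 · 0.038409 = 0.0076818, 1/5 · 0.010974 = 0.0021948; summing to 0.079012.
Hence P(r = 3 | data) = (0.02963) / (0.079012) = 0.375.

0.3750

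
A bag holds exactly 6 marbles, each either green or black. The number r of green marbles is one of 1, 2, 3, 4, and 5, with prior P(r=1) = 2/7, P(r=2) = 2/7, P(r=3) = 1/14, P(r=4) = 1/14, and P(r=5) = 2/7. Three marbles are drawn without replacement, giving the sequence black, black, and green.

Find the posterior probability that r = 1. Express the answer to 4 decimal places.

For each hypothesis, P(data | H) works out to: P(data | r = 1) = (5/6)(4/5)(1/4) = 1/6; P(data | r = 2) = (4/6)(3/5)(2/4) = 1/5; P(data | r = 3) = (3/6)(2/5)(3/4) = 3/20; P(data | r = 4) = (2/6)(1/5)(4/4) = 1/15; P(data | r = 5) = (1/6)(0/5) = 0.
Multiplying each by its prior: 2/7 · 1/6 = 1/21, 2/7 · 1/5 = 2/35, 1/14 · 3/20 = 3/280, 1/14 · 1/15 = 1/210, 2/7 · 0 = 0; with total 101/840.
Therefore the posterior P(r = 1 | data) = (1/21) / (101/840) = 40/101.

0.3960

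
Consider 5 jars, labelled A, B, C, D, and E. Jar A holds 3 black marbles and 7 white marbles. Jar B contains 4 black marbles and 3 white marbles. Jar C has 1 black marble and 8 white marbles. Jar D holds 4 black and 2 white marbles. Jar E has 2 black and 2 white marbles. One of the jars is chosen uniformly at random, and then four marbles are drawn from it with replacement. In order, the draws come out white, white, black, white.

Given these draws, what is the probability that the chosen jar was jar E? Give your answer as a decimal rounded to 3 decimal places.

The likelihood of the observed sequence under each hypothesis: P(data | jar A) = (7/10)(7/10)(3/10)(7/10) = 0.1029; P(data | jar B) = (3/7)(3/7)(4/7)(3/7) = 0.044981; P(data | jar C) = (8/9)(8/9)(1/9)(8/9) = 0.078037; P(data | jar D) = (2/6)(2/6)(4/6)(2/6) = 0.024691; P(data | jar E) = (2/4)(2/4)(2/4)(2/4) = 0.0625.
Weighting by the prior gives 1/5 · 0.1029 = 0.02058, 1/5 · 0.044981 = 0.0089963, 1/5 · 0.078037 = 0.015607, 1/5 · 0.024691 = 0.0049383, 1/5 · 0.0625 = 0.0125; with total 0.062622.
Hence P(jar E | data) = (0.0125) / (0.062622) = 0.19961.

0.200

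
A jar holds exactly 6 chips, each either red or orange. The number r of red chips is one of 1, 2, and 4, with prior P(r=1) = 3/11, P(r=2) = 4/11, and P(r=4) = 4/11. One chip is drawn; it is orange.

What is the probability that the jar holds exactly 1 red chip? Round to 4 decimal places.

0.3846

Under each hypothesis, the probability of this draw is: P(data | r = 1) = (5/6) = 5/6; P(data | r = 2) = (4/6) = 2/3; P(data | r = 4) = (2/6) = 1/3.
Multiplying each by its prior: 3/11 · 5/6 = 5/22, 4/11 · 2/3 = 8/33, 4/11 · 1/3 = 4/33; with total 13/22.
By Bayes' rule, P(r = 1 | data) = (5/22) / (13/22) = 5/13.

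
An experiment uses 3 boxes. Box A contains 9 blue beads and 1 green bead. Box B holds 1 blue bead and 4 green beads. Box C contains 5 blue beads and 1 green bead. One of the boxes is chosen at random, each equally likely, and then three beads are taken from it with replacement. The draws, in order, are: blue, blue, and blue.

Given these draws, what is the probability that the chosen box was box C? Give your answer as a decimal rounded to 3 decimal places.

0.440

The likelihood of the observed sequence under each hypothesis: P(data | box A) = (9/10)(9/10)(9/10) = 0.729; P(data | box B) = (1/5)(1/5)(1/5) = 0.008; P(data | box C) = (5/6)(5/6)(5/6) = 0.5787.
Multiplying each by its prior: 1/3 · 0.729 = 0.243, 1/3 · 0.008 = 0.0026667, 1/3 · 0.5787 = 0.1929; with total 0.43857.
Hence P(box C | data) = (0.1929) / (0.43857) = 0.43984.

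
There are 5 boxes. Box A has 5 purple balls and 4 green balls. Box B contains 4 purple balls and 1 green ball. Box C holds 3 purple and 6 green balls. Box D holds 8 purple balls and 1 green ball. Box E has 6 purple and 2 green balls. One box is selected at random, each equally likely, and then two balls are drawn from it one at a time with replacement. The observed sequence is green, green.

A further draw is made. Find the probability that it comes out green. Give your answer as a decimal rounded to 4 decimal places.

0.5405

Under each hypothesis, the probability of the observed sequence is: P(data | box A) = (4/9)(4/9) = 0.19753; P(data | box B) = (1/5)(1/5) = 0.04; P(data | box C) = (6/9)(6/9) = 0.44444; P(data | box D) = (1/9)(1/9) = 0.012346; P(data | box E) = (2/8)(2/8) = 0.0625.
The prior-weighted likelihoods are 1/5 · 0.19753 = 0.039506, 1/5 · 0.04 = 0.008, 1/5 · 0.44444 = 0.088889, 1/5 · 0.012346 = 0.0024691, 1/5 · 0.0625 = 0.0125; with total 0.15136.
Normalising, the posterior is P(box A | data) = 0.261, P(box B | data) = 0.052853, P(box C | data) = 0.58725, P(box D | data) = 0.016313, P(box E | data) = 0.082582.
Averaging over the posterior, P(green next | data) = (4/9)(0.261) + (1/5)(0.052853) + (2/3)(0.58725) + (1/9)(0.016313) + (1/4)(0.082582) = 0.54053.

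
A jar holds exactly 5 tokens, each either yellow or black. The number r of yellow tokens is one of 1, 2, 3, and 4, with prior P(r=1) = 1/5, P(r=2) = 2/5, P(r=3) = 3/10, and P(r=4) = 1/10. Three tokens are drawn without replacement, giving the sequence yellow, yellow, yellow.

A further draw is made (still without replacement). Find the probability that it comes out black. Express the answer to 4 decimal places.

0.7143

The likelihood of the observed sequence under each hypothesis: P(data | r = 1) = (1/5)(0/4) = 0; P(data | r = 2) = (2/5)(1/4)(0/3) = 0; P(data | r = 3) = (3/5)(2/4)(1/3) = 1/10; P(data | r = 4) = (4/5)(3/4)(2/3) = 2/5.
The prior-weighted likelihoods are 1/5 · 0 = 0, 2/5 · 0 = 0, 3/10 · 1/10 = 3/100, 1/10 · 2/5 = 1/25; with total 7/100.
Dividing through by the total gives posterior P(r = 1 | data) = 0, P(r = 2 | data) = 0, P(r = 3 | data) = 3/7, P(r = 4 | data) = 4/7.
So P(black next | data) = Σ P(black next | H) P(H | data) = (1)(3/7) + (1/2)(4/7) = 5/7.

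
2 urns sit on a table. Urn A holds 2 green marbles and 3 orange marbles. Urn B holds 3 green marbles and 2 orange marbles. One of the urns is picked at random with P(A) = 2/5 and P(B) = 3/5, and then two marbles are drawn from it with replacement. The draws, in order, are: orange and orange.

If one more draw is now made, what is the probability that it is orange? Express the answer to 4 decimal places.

For each hypothesis, P(data | H) works out to: P(data | urn A) = (3/5)(3/5) = 9/25; P(data | urn B) = (2/5)(2/5) = 4/25.
Weighting by the prior gives 2/5 · 9/25 = 18/125, 3/5 · 4/25 = 12/125; with total 6/25.
The posterior is then P(urn A | data) = 3/5, P(urn B | data) = 2/5.
So P(orange next | data) = Σ P(orange next | H) P(H | data) = (3/5)(3/5) + (2/5)(2/5) = 13/25.

0.5200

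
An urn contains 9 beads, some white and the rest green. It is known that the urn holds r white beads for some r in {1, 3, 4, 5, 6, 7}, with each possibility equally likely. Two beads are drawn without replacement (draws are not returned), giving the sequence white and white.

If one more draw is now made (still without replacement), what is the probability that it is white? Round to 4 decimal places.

Compute the likelihood of the observed sequence for each case: P(data | r = 1) = (1/9)(0/8) = 0; P(data | r = 3) = (3/9)(2/8) = 1/12; P(data | r = 4) = (4/9)(3/8) = 1/6; P(data | r = 5) = (5/9)(4/8) = 5/18; P(data | r = 6) = (6/9)(5/8) = 5/12; P(data | r = 7) = (7/9)(6/8) = 7/12.
The prior-weighted likelihoods are 1/6 · 0 = 0, 1/6 · 1/12 = 1/72, 1/6 · 1/6 = 1/36, 1/6 · 5/18 = 5/108, 1/6 · 5/12 = 5/72, 1/6 · 7/12 = 7/72; summing to 55/216.
Normalising, the posterior is P(r = 1 | data) = 0, P(r = 3 | data) = 3/55, P(r = 4 | data) = 6/55, P(r = 5 | data) = 2/11, P(r = 6 | data) = 3/11, P(r = 7 | data) = 21/55.
Averaging over the posterior, P(white next | data) = (1/7)(3/55) + (2/7)(6/55) + (3/7)(2/11) + (4/7)(3/11) + (5/7)(21/55) = 6/11.

0.5455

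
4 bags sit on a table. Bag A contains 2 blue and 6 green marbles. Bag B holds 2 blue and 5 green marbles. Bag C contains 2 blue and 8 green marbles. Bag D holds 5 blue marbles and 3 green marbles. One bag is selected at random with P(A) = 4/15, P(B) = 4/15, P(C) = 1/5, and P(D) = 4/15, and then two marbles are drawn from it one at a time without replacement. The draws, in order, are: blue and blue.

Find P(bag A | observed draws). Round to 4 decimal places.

0.0781

Under each hypothesis, the probability of the observed sequence is: P(data | bag A) = (2/8)(1/7) = 1/28; P(data | bag B) = (2/7)(1/6) = 1/21; P(data | bag C) = (2/10)(1/9) = 1/45; P(data | bag D) = (5/8)(4/7) = 5/14.
Multiplying each by its prior: 4/15 · 1/28 = 1/105, 4/15 · 1/21 = 4/315, 1/5 · 1/45 = 1/225, 4/15 · 5/14 = 2/21; with total 64/525.
Hence P(bag A | data) = (1/105) / (64/525) = 5/64.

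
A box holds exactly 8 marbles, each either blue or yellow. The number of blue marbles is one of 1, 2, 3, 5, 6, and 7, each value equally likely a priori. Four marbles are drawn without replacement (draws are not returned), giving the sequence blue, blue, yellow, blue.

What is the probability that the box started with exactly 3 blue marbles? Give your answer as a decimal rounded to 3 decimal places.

0.045

The likelihood of the observed sequence under each hypothesis: P(data | r = 1) = (1/8)(0/7) = 0; P(data | r = 2) = (2/8)(1/7)(6/6)(0/5) = 0; P(data | r = 3) = (3/8)(2/7)(5/6)(1/5) = 1/56; P(data | r = 5) = (5/8)(4/7)(3/6)(3/5) = 3/28; P(data | r = 6) = (6/8)(5/7)(2/6)(4/5) = 1/7; P(data | r = 7) = (7/8)(6/7)(1/6)(5/5) = 1/8.
The prior-weighted likelihoods are 1/6 · 0 = 0, 1/6 · 0 = 0, 1/6 · 1/56 = 1/336, 1/6 · 3/28 = 1/56, 1/6 · 1/7 = 1/42, 1/6 · 1/8 = 1/48; these sum to 11/168.
By Bayes' rule, P(r = 3 | data) = (1/336) / (11/168) = 1/22.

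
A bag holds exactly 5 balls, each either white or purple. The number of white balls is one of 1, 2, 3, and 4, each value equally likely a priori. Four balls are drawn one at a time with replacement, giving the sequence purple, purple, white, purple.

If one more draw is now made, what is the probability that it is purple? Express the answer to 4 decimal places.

0.6438

Compute the likelihood of the observed sequence for each case: P(data | r = 1) = (4/5)(4/5)(1/5)(4/5) = 0.1024; P(data | r = 2) = (3/5)(3/5)(2/5)(3/5) = 0.0864; P(data | r = 3) = (2/5)(2/5)(3/5)(2/5) = 0.0384; P(data | r = 4) = (1/5)(1/5)(4/5)(1/5) = 0.0064.
The prior-weighted likelihoods are 1/4 · 0.1024 = 0.0256, 1/4 · 0.0864 = 0.0216, 1/4 · 0.0384 = 0.0096, 1/4 · 0.0064 = 0.0016; with total 0.0584.
Normalising, the posterior is P(r = 1 | data) = 0.43836, P(r = 2 | data) = 0.36986, P(r = 3 | data) = 0.16438, P(r = 4 | data) = 0.027397.
So P(purple next | data) = Σ P(purple next | H) P(H | data) = (4/5)(0.43836) + (3/5)(0.36986) + (2/5)(0.16438) + (1/5)(0.027397) = 0.64384.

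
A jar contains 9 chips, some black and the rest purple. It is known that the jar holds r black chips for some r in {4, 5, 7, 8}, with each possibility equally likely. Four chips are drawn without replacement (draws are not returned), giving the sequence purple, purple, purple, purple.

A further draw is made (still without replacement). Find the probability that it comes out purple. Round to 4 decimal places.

Compute the likelihood of the observed sequence for each case: P(data | r = 4) = (5/9)(4/8)(3/7)(2/6) = 5/126; P(data | r = 5) = (4/9)(3/8)(2/7)(1/6) = 1/126; P(data | r = 7) = (2/9)(1/8)(0/7) = 0; P(data | r = 8) = (1/9)(0/8) = 0.
Weighting by the prior gives 1/4 · 5/126 = 5/504, 1/4 · 1/126 = 1/504, 1/4 · 0 = 0, 1/4 · 0 = 0; these sum to 1/84.
The posterior is then P(r = 4 | data) = 5/6, P(r = 5 | data) = 1/6, P(r = 7 | data) = 0, P(r = 8 | data) = 0.
The predictive probability is P(purple next | data) = (1/5)(5/6) + (0)(1/6) = 1/6.

0.1667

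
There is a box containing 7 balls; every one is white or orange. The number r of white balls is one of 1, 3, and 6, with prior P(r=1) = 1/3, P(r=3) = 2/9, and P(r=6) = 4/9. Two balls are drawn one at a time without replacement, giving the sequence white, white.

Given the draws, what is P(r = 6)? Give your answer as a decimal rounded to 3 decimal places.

0.909

The likelihood of the observed sequence under each hypothesis: P(data | r = 1) = (1/7)(0/6) = 0; P(data | r = 3) = (3/7)(2/6) = 1/7; P(data | r = 6) = (6/7)(5/6) = 5/7.
The prior-weighted likelihoods are 1/3 · 0 = 0, 2/9 · 1/7 = 2/63, 4/9 · 5/7 = 20/63; these sum to 22/63.
So P(r = 6 | data) = (20/63) / (22/63) = 10/11.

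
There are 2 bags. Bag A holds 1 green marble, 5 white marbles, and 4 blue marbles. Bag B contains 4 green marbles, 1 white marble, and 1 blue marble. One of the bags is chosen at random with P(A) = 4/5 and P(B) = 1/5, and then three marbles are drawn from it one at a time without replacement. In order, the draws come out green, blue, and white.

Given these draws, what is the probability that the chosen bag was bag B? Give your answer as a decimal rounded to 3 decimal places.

For each hypothesis, P(data | H) works out to: P(data | bag A) = (1/10)(4/9)(5/8) = 1/36; P(data | bag B) = (4/6)(1/5)(1/4) = 1/30.
Multiplying each by its prior: 4/5 · 1/36 = 1/45, 1/5 · 1/30 = 1/150; with total 13/450.
By Bayes' rule, P(bag B | data) = (1/150) / (13/450) = 3/13.

0.231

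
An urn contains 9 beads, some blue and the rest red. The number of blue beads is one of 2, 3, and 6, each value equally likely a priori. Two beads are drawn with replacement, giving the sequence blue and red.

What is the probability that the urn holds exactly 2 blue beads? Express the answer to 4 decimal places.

Compute the likelihood of the observed sequence for each case: P(data | r = 2) = (2/9)(7/9) = 14/81; P(data | r = 3) = (3/9)(6/9) = 2/9; P(data | r = 6) = (6/9)(3/9) = 2/9.
Multiplying each by its prior: 1/3 · 14/81 = 14/243, 1/3 · 2/9 = 2/27, 1/3 · 2/9 = 2/27; these sum to 50/243.
So P(r = 2 | data) = (14/243) / (50/243) = 7/25.

0.2800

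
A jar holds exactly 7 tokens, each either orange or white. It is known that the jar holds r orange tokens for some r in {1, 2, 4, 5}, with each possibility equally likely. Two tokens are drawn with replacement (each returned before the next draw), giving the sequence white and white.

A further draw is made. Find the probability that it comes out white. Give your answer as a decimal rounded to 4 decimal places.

Under each hypothesis, the probability of the observed sequence is: P(data | r = 1) = (6/7)(6/7) = 36/49; P(data | r = 2) = (5/7)(5/7) = 25/49; P(data | r = 4) = (3/7)(3/7) = 9/49; P(data | r = 5) = (2/7)(2/7) = 4/49.
Multiplying each by its prior: 1/4 · 36/49 = 9/49, 1/4 · 25/49 = 25/196, 1/4 · 9/49 = 9/196, 1/4 · 4/49 = 1/49; these sum to 37/98.
The posterior is then P(r = 1 | data) = 18/37, P(r = 2 | data) = 25/74, P(r = 4 | data) = 9/74, P(r = 5 | data) = 2/37.
So P(white next | data) = Σ P(white next | H) P(H | data) = (6/7)(18/37) + (5/7)(25/74) + (3/7)(9/74) + (2/7)(2/37) = 188/259.

0.7259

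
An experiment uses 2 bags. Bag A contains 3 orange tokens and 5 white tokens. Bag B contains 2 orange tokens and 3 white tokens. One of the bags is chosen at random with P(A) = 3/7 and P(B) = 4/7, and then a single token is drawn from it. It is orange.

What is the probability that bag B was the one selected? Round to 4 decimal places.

0.5872

The likelihood of this draw under each hypothesis: P(data | bag A) = (3/8) = 3/8; P(data | bag B) = (2/5) = 2/5.
The prior-weighted likelihoods are 3/7 · 3/8 = 9/56, 4/7 · 2/5 = 8/35; summing to 109/280.
So P(bag B | data) = (8/35) / (109/280) = 64/109.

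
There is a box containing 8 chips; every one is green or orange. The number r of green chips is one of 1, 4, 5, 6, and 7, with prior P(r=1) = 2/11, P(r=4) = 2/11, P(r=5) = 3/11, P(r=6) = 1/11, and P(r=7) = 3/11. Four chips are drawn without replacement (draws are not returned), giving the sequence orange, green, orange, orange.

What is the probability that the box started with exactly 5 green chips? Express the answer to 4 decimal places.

0.1282

Under each hypothesis, the probability of the observed sequence is: P(data | r = 1) = (7/8)(1/7)(6/6)(5/5) = 0.125; P(data | r = 4) = (4/8)(4/7)(3/6)(2/5) = 0.057143; P(data | r = 5) = (3/8)(5/7)(2/6)(1/5) = 0.017857; P(data | r = 6) = (2/8)(6/7)(1/6)(0/5) = 0; P(data | r = 7) = (1/8)(7/7)(0/6) = 0.
The prior-weighted likelihoods are 2/11 · 0.125 = 0.022727, 2/11 · 0.057143 = 0.01039, 3/11 · 0.017857 = 0.0048701, 1/11 · 0 = 0, 3/11 · 0 = 0; these sum to 0.037987.
Therefore the posterior P(r = 5 | data) = (0.0048701) / (0.037987) = 0.12821.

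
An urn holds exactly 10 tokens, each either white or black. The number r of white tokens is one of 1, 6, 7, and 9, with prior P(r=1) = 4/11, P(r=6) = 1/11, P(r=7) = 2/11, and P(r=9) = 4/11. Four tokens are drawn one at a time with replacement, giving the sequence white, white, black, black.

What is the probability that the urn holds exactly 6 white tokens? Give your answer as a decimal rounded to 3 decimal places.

0.274

Under each hypothesis, the probability of the observed sequence is: P(data | r = 1) = (1/10)(1/10)(9/10)(9/10) = 0.0081; P(data | r = 6) = (6/10)(6/10)(4/10)(4/10) = 0.0576; P(data | r = 7) = (7/10)(7/10)(3/10)(3/10) = 0.0441; P(data | r = 9) = (9/10)(9/10)(1/10)(1/10) = 0.0081.
Multiplying each by its prior: 4/11 · 0.0081 = 0.0029455, 1/11 · 0.0576 = 0.0052364, 2/11 · 0.0441 = 0.0080182, 4/11 · 0.0081 = 0.0029455; these sum to 0.019145.
By Bayes' rule, P(r = 6 | data) = (0.0052364) / (0.019145) = 0.2735.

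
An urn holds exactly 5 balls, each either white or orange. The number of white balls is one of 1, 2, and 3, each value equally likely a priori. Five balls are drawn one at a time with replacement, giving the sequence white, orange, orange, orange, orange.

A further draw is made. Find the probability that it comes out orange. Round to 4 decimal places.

Under each hypothesis, the probability of the observed sequence is: P(data | r = 1) = (1/5)(4/5)(4/5)(4/5)(4/5) = 0.08192; P(data | r = 2) = (2/5)(3/5)(3/5)(3/5)(3/5) = 0.05184; P(data | r = 3) = (3/5)(2/5)(2/5)(2/5)(2/5) = 0.01536.
Multiplying each by its prior: 1/3 · 0.08192 = 0.027307, 1/3 · 0.05184 = 0.01728, 1/3 · 0.01536 = 0.00512; summing to 0.049707.
The posterior is then P(r = 1 | data) = 0.54936, P(r = 2 | data) = 0.34764, P(r = 3 | data) = 0.103.
So P(orange next | data) = Σ P(orange next | H) P(H | data) = (4/5)(0.54936) + (3/5)(0.34764) + (2/5)(0.103) = 0.68927.

0.6893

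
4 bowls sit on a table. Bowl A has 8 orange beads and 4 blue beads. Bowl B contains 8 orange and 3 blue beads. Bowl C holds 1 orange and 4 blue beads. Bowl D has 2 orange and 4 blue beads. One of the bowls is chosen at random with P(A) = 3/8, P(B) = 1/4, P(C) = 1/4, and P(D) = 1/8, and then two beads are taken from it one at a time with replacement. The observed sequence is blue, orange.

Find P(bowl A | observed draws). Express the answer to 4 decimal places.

The likelihood of the observed sequence under each hypothesis: P(data | bowl A) = (4/12)(8/12) = 0.22222; P(data | bowl B) = (3/11)(8/11) = 0.19835; P(data | bowl C) = (4/5)(1/5) = 0.16; P(data | bowl D) = (4/6)(2/6) = 0.22222.
Multiplying each by its prior: 3/8 · 0.22222 = 0.083333, 1/4 · 0.19835 = 0.049587, 1/4 · 0.16 = 0.04, 1/8 · 0.22222 = 0.027778; these sum to 0.2007.
By Bayes' rule, P(bowl A | data) = (0.083333) / (0.2007) = 0.41522.

0.4152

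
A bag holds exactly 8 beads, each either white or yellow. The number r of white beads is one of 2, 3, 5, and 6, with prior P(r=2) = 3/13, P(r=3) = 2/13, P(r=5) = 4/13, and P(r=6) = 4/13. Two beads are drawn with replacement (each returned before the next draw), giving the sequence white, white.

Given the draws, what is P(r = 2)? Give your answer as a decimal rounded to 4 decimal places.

0.0438

For each hypothesis, P(data | H) works out to: P(data | r = 2) = (2/8)(2/8) = 1/16; P(data | r = 3) = (3/8)(3/8) = 9/64; P(data | r = 5) = (5/8)(5/8) = 25/64; P(data | r = 6) = (6/8)(6/8) = 9/16.
Weighting by the prior gives 3/13 · 1/16 = 3/208, 2/13 · 9/64 = 9/416, 4/13 · 25/64 = 25/208, 4/13 · 9/16 = 9/52; summing to 137/416.
Hence P(r = 2 | data) = (3/208) / (137/416) = 6/137.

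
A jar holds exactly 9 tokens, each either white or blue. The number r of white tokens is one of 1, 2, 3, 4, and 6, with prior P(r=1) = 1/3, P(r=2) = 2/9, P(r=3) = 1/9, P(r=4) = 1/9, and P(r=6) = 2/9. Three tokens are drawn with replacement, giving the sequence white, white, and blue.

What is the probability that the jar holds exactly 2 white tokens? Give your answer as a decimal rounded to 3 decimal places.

For each hypothesis, P(data | H) works out to: P(data | r = 1) = (1/9)(1/9)(8/9) = 0.010974; P(data | r = 2) = (2/9)(2/9)(7/9) = 0.038409; P(data | r = 3) = (3/9)(3/9)(6/9) = 0.074074; P(data | r = 4) = (4/9)(4/9)(5/9) = 0.10974; P(data | r = 6) = (6/9)(6/9)(3/9) = 0.14815.
Multiplying each by its prior: 1/3 · 0.010974 = 0.003658, 2/9 · 0.038409 = 0.0085353, 1/9 · 0.074074 = 0.0082305, 1/9 · 0.10974 = 0.012193, 2/9 · 0.14815 = 0.032922; these sum to 0.065539.
Hence P(r = 2 | data) = (0.0085353) / (0.065539) = 0.13023.

0.130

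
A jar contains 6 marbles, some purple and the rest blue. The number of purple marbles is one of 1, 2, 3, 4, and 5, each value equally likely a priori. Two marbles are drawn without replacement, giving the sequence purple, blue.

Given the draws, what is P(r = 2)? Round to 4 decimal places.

0.2286

The likelihood of the observed sequence under each hypothesis: P(data | r = 1) = (1/6)(5/5) = 1/6; P(data | r = 2) = (2/6)(4/5) = 4/15; P(data | r = 3) = (3/6)(3/5) = 3/10; P(data | r = 4) = (4/6)(2/5) = 4/15; P(data | r = 5) = (5/6)(1/5) = 1/6.
Weighting by the prior gives 1/5 · 1/6 = 1/30, 1/5 · 4/15 = 4/75, 1/5 · 3/10 = 3/50, 1/5 · 4/15 = 4/75, 1/5 · 1/6 = 1/30; with total 7/30.
So P(r = 2 | data) = (4/75) / (7/30) = 8/35.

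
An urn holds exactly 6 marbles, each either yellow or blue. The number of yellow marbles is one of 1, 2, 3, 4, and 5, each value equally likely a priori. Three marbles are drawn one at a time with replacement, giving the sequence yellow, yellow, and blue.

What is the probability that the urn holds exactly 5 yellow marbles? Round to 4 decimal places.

0.2381

The likelihood of the observed sequence under each hypothesis: P(data | r = 1) = (1/6)(1/6)(5/6) = 5/216; P(data | r = 2) = (2/6)(2/6)(4/6) = 2/27; P(data | r = 3) = (3/6)(3/6)(3/6) = 1/8; P(data | r = 4) = (4/6)(4/6)(2/6) = 4/27; P(data | r = 5) = (5/6)(5/6)(1/6) = 25/216.
Weighting by the prior gives 1/5 · 5/216 = 1/216, 1/5 · 2/27 = 2/135, 1/5 · 1/8 = 1/40, 1/5 · 4/27 = 4/135, 1/5 · 25/216 = 5/216; with total 7/72.
So P(r = 5 | data) = (5/216) / (7/72) = 5/21.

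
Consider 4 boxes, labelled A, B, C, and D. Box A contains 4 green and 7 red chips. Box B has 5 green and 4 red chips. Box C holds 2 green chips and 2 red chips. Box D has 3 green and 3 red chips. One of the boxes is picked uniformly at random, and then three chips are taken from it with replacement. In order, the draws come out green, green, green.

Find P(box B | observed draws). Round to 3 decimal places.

0.365

The likelihood of the observed sequence under each hypothesis: P(data | box A) = (4/11)(4/11)(4/11) = 0.048084; P(data | box B) = (5/9)(5/9)(5/9) = 0.17147; P(data | box C) = (2/4)(2/4)(2/4) = 0.125; P(data | box D) = (3/6)(3/6)(3/6) = 0.125.
Multiplying each by its prior: 1/4 · 0.048084 = 0.012021, 1/4 · 0.17147 = 0.042867, 1/4 · 0.125 = 0.03125, 1/4 · 0.125 = 0.03125; with total 0.11739.
Therefore the posterior P(box B | data) = (0.042867) / (0.11739) = 0.36517.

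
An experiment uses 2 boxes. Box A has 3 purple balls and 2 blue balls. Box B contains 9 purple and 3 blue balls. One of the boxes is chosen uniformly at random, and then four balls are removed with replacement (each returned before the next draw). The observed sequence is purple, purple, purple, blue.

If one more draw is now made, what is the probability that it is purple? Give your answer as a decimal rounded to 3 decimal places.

0.682

Compute the likelihood of the observed sequence for each case: P(data | box A) = (3/5)(3/5)(3/5)(2/5) = 0.0864; P(data | box B) = (9/12)(9/12)(9/12)(3/12) = 0.10547.
The prior-weighted likelihoods are 1/2 · 0.0864 = 0.0432, 1/2 · 0.10547 = 0.052734; these sum to 0.095934.
Dividing through by the total gives posterior P(box A | data) = 0.45031, P(box B | data) = 0.54969.
Averaging over the posterior, P(purple next | data) = (3/5)(0.45031) + (3/4)(0.54969) = 0.68245.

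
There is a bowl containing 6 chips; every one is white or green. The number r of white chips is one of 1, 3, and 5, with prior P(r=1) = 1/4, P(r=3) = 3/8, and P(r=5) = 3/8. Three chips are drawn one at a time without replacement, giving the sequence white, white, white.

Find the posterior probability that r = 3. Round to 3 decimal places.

Under each hypothesis, the probability of the observed sequence is: P(data | r = 1) = (1/6)(0/5) = 0; P(data | r = 3) = (3/6)(2/5)(1/4) = 1/20; P(data | r = 5) = (5/6)(4/5)(3/4) = 1/2.
The prior-weighted likelihoods are 1/4 · 0 = 0, 3/8 · 1/20 = 3/160, 3/8 · 1/2 = 3/16; with total 33/160.
So P(r = 3 | data) = (3/160) / (33/160) = 1/11.

0.091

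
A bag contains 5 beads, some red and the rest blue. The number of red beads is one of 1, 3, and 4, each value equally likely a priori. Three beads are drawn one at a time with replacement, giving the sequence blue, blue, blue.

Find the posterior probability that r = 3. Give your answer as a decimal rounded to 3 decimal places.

The likelihood of the observed sequence under each hypothesis: P(data | r = 1) = (4/5)(4/5)(4/5) = 64/125; P(data | r = 3) = (2/5)(2/5)(2/5) = 8/125; P(data | r = 4) = (1/5)(1/5)(1/5) = 1/125.
The prior-weighted likelihoods are 1/3 · 64/125 = 64/375, 1/3 · 8/125 = 8/375, 1/3 · 1/125 = 1/375; these sum to 73/375.
Therefore the posterior P(r = 3 | data) = (8/375) / (73/375) = 8/73.

0.110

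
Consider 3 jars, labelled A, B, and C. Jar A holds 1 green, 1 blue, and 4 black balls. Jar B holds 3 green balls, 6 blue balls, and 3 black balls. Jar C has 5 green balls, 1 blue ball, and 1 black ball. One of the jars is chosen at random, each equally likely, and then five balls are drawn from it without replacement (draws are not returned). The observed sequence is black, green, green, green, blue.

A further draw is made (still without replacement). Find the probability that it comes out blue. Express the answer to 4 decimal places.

For each hypothesis, P(data | H) works out to: P(data | jar A) = (4/6)(1/5)(0/4) = 0; P(data | jar B) = (3/12)(3/11)(2/10)(1/9)(6/8) = 0.0011364; P(data | jar C) = (1/7)(5/6)(4/5)(3/4)(1/3) = 0.02381.
Weighting by the prior gives 1/3 · 0 = 0, 1/3 · 0.0011364 = 0.00037879, 1/3 · 0.02381 = 0.0079365; with total 0.0083153.
Normalising, the posterior is P(jar A | data) = 0, P(jar B | data) = 0.045553, P(jar C | data) = 0.95445.
The predictive probability is P(blue next | data) = (5/7)(0.045553) + (0)(0.95445) = 0.032538.

0.0325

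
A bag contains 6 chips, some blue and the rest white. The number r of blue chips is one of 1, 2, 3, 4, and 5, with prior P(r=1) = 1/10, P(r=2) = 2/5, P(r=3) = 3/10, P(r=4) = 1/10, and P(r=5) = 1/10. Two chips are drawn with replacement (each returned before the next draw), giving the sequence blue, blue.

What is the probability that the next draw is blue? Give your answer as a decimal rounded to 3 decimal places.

0.594

The likelihood of the observed sequence under each hypothesis: P(data | r = 1) = (1/6)(1/6) = 1/36; P(data | r = 2) = (2/6)(2/6) = 1/9; P(data | r = 3) = (3/6)(3/6) = 1/4; P(data | r = 4) = (4/6)(4/6) = 4/9; P(data | r = 5) = (5/6)(5/6) = 25/36.
Weighting by the prior gives 1/10 · 1/36 = 1/360, 2/5 · 1/9 = 2/45, 3/10 · 1/4 = 3/40, 1/10 · 4/9 = 2/45, 1/10 · 25/36 = 5/72; with total 17/72.
Dividing through by the total gives posterior P(r = 1 | data) = 1/85, P(r = 2 | data) = 16/85, P(r = 3 | data) = 27/85, P(r = 4 | data) = 16/85, P(r = 5 | data) = 5/17.
Averaging over the posterior, P(blue next | data) = (1/6)(1/85) + (1/3)(16/85) + (1/2)(27/85) + (2/3)(16/85) + (5/6)(5/17) = 101/170.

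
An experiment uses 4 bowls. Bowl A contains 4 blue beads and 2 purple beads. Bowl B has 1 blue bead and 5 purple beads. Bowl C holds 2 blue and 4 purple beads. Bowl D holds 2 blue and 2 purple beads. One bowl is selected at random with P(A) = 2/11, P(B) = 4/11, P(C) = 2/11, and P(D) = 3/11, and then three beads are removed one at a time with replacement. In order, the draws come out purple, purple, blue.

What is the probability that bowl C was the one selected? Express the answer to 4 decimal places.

The likelihood of the observed sequence under each hypothesis: P(data | bowl A) = (2/6)(2/6)(4/6) = 0.074074; P(data | bowl B) = (5/6)(5/6)(1/6) = 0.11574; P(data | bowl C) = (4/6)(4/6)(2/6) = 0.14815; P(data | bowl D) = (2/4)(2/4)(2/4) = 0.125.
The prior-weighted likelihoods are 2/11 · 0.074074 = 0.013468, 4/11 · 0.11574 = 0.042088, 2/11 · 0.14815 = 0.026936, 3/11 · 0.125 = 0.034091; summing to 0.11658.
Hence P(bowl C | data) = (0.026936) / (0.11658) = 0.23105.

0.2310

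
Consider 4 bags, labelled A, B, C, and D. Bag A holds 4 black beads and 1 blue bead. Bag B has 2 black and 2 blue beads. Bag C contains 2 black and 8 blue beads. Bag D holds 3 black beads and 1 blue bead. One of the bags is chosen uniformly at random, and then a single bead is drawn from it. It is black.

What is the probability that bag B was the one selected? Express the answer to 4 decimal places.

Under each hypothesis, the probability of this draw is: P(data | bag A) = (4/5) = 4/5; P(data | bag B) = (2/4) = 1/2; P(data | bag C) = (2/10) = 1/5; P(data | bag D) = (3/4) = 3/4.
Multiplying each by its prior: 1/4 · 4/5 = 1/5, 1/4 · 1/2 = 1/8, 1/4 · 1/5 = 1/20, 1/4 · 3/4 = 3/16; these sum to 9/16.
So P(bag B | data) = (1/8) / (9/16) = 2/9.

0.2222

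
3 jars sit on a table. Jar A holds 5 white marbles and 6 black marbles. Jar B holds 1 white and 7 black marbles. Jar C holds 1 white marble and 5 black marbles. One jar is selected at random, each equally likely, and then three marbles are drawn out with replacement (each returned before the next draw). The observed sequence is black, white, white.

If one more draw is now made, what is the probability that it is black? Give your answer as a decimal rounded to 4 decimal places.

0.6202

For each hypothesis, P(data | H) works out to: P(data | jar A) = (6/11)(5/11)(5/11) = 0.1127; P(data | jar B) = (7/8)(1/8)(1/8) = 0.013672; P(data | jar C) = (5/6)(1/6)(1/6) = 0.023148.
The prior-weighted likelihoods are 1/3 · 0.1127 = 0.037566, 1/3 · 0.013672 = 0.0045573, 1/3 · 0.023148 = 0.007716; with total 0.049839.
Dividing through by the total gives posterior P(jar A | data) = 0.75374, P(jar B | data) = 0.09144, P(jar C | data) = 0.15482.
Averaging over the posterior, P(black next | data) = (6/11)(0.75374) + (7/8)(0.09144) + (5/6)(0.15482) = 0.62016.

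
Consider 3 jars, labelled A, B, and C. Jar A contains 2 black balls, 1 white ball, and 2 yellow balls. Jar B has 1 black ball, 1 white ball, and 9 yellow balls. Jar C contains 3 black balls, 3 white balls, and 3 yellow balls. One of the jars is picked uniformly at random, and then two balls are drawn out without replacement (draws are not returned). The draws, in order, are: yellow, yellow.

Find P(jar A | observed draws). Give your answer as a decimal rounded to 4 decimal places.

0.1193

For each hypothesis, P(data | H) works out to: P(data | jar A) = (2/5)(1/4) = 0.1; P(data | jar B) = (9/11)(8/10) = 0.65455; P(data | jar C) = (3/9)(2/8) = 0.083333.
Multiplying each by its prior: 1/3 · 0.1 = 0.033333, 1/3 · 0.65455 = 0.21818, 1/3 · 0.083333 = 0.027778; summing to 0.27929.
Therefore the posterior P(jar A | data) = (0.033333) / (0.27929) = 0.11935.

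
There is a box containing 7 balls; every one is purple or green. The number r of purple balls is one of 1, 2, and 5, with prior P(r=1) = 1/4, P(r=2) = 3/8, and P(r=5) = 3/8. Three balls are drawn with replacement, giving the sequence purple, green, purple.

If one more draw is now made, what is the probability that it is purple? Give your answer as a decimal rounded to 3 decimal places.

For each hypothesis, P(data | H) works out to: P(data | r = 1) = (1/7)(6/7)(1/7) = 0.017493; P(data | r = 2) = (2/7)(5/7)(2/7) = 0.058309; P(data | r = 5) = (5/7)(2/7)(5/7) = 0.14577.
The prior-weighted likelihoods are 1/4 · 0.017493 = 0.0043732, 3/8 · 0.058309 = 0.021866, 3/8 · 0.14577 = 0.054665; these sum to 0.080904.
Dividing through by the total gives posterior P(r = 1 | data) = 0.054054, P(r = 2 | data) = 0.27027, P(r = 5 | data) = 0.67568.
So P(purple next | data) = Σ P(purple next | H) P(H | data) = (1/7)(0.054054) + (2/7)(0.27027) + (5/7)(0.67568) = 0.56757.

0.568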